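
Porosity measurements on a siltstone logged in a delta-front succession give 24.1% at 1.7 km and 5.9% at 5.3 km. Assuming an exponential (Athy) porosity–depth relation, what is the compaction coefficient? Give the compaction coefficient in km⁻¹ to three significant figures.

Athy: φ(z) = φ₀ e^(−cz) ⇒ φ₁/φ₂ = e^{c(z₂−z₁)} ⇒ c = ln(φ₁/φ₂)/(z₂−z₁)
c = ln(0.241/0.059) / (5.3 − 1.7) = ln(4.085) / 3.6 = 1.4073 / 3.6 = 0.3909 km⁻¹

0.391 km⁻¹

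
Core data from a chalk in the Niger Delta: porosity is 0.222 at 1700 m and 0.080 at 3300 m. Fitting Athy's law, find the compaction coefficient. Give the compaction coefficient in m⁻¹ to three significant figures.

Working in km (1 km = 1000 m; β in km⁻¹ = β in m⁻¹ × 1000):
Athy: n(d) = n₀ e^(−βd) ⇒ n₁/n₂ = e^{β(d₂−d₁)} ⇒ β = ln(n₁/n₂)/(d₂−d₁)
β = ln(0.222/0.08) / (3.3 − 1.7) = ln(2.775) / 1.6 = 1.0207 / 1.6 = 0.6379 km⁻¹

0.000638 m⁻¹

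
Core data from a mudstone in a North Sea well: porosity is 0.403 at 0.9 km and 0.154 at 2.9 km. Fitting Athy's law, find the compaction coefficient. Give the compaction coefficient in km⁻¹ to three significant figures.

Athy: n(z) = n₀ e^(−kz) ⇒ n₁/n₂ = e^{k(z₂−z₁)} ⇒ k = ln(n₁/n₂)/(z₂−z₁)
k = ln(0.403/0.154) / (2.9 − 0.9) = ln(2.617) / 2 = 0.9620 / 2 = 0.481 km⁻¹

0.481 km⁻¹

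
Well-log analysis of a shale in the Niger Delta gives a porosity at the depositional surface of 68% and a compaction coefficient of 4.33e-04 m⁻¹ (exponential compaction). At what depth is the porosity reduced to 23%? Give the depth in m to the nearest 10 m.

Working in km (1 km = 1000 m; c in km⁻¹ = c in m⁻¹ × 1000):
Invert Athy's law: Z = ln(phi₀/phi) / c
Z = ln(0.68/0.23) / 0.433 = ln(2.957) / 0.433 = 1.0840 / 0.433 = 2.503 km

2500 m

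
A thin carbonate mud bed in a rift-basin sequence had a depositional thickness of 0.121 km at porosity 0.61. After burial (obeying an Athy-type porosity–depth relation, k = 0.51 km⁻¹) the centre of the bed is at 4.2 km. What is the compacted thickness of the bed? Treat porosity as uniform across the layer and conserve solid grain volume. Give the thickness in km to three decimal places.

0.051 km

Porosity at 4.2 km: φ = 0.61·exp(−0.51×4.2) = 0.0716
Solid-volume conservation: h(1−φ) = h₀(1−φ₀) ⇒ h = h₀·(1−φ₀)/(1−φ)
h = 0.121 × (1 − 0.61)/(1 − 0.0716) = 0.121 × 0.4201 = 0.0508 km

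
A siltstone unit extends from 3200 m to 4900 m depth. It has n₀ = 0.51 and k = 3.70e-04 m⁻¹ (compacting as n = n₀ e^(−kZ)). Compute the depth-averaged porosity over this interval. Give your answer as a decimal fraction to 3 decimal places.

0.116

Working in km (1 km = 1000 m; k in km⁻¹ = k in m⁻¹ × 1000):
⟨n⟩ = (1/(Z₂−Z₁)) ∫ n₀ e^(−kZ) dZ = n₀·(e^(−k·Z₁) − e^(−k·Z₂)) / (k·(Z₂−Z₁))
e^(−0.37×3.2) = 0.3061; e^(−0.37×4.9) = 0.1632
⟨n⟩ = 0.51 × (0.3061 − 0.1632) / (0.37 × 1.7) = 0.51 × 0.2272 = 0.1159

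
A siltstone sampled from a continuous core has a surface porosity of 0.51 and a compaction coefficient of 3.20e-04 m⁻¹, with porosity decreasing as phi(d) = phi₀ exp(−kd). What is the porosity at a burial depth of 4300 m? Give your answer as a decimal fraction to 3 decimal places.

Working in km (1 km = 1000 m; k in km⁻¹ = k in m⁻¹ × 1000):
phi = phi₀·exp(−k·d) = 0.51 × exp(−0.32 × 4.3) = 0.51 × exp(−1.376)
  = 0.51 × 0.2526 = 0.1288

0.129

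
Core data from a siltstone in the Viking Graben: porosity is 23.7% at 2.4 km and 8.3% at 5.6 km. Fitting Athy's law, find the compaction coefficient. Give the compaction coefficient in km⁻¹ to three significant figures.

Athy: n(Z) = n₀ e^(−kZ) ⇒ n₁/n₂ = e^{k(Z₂−Z₁)} ⇒ k = ln(n₁/n₂)/(Z₂−Z₁)
k = ln(0.237/0.083) / (5.6 − 2.4) = ln(2.855) / 3.2 = 1.0492 / 3.2 = 0.3279 km⁻¹

0.328 km⁻¹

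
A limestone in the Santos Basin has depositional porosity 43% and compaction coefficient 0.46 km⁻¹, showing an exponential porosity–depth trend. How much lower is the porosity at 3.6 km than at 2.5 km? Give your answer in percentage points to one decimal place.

n(2.5) = 0.43·e^(−0.46×2.5) = 0.1362
n(3.6) = 0.43·e^(−0.46×3.6) = 0.0821
Δn = 0.1362 − 0.0821 = 0.0541

5.4 percentage points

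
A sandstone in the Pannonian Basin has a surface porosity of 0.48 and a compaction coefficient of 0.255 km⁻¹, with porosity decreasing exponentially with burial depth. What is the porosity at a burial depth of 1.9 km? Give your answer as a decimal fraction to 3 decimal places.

0.296

φ = φ₀·exp(−k·d) = 0.48 × exp(−0.255 × 1.9) = 0.48 × exp(−0.4845)
  = 0.48 × 0.6160 = 0.2957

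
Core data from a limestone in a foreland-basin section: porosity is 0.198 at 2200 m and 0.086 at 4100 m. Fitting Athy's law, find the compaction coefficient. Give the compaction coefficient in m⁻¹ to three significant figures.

0.000439 m⁻¹

Working in km (1 km = 1000 m; c in km⁻¹ = c in m⁻¹ × 1000):
Athy: n(d) = n₀ e^(−cd) ⇒ n₁/n₂ = e^{c(d₂−d₁)} ⇒ c = ln(n₁/n₂)/(d₂−d₁)
c = ln(0.198/0.086) / (4.1 − 2.2) = ln(2.302) / 1.9 = 0.8339 / 1.9 = 0.4389 km⁻¹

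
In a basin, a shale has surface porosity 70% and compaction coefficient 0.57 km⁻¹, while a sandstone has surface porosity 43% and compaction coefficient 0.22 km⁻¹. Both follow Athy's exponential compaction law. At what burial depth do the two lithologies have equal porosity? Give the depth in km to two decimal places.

Set n₀ₐ e^(−kₐd) = n₀ᵦ e^(−kᵦd) ⇒ ln(n₀ₐ/n₀ᵦ) = (kₐ − kᵦ)·d
d = ln(0.7/0.43) / (0.57 − 0.22) = 0.4873 / 0.35 = 1.392 km

1.39 km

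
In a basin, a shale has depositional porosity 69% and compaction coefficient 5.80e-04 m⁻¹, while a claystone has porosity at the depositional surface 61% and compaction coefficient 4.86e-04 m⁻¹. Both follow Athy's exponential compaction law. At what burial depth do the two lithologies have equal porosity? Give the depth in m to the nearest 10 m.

1310 m

Working in km (1 km = 1000 m; k in km⁻¹ = k in m⁻¹ × 1000):
Set n₀ₐ e^(−kₐd) = n₀ᵦ e^(−kᵦd) ⇒ ln(n₀ₐ/n₀ᵦ) = (kₐ − kᵦ)·d
d = ln(0.69/0.61) / (0.58 − 0.486) = 0.1232 / 0.094 = 1.311 km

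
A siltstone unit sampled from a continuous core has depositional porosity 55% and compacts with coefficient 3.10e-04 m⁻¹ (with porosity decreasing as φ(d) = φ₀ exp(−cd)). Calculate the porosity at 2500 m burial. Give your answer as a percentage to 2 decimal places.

25.34%

Working in km (1 km = 1000 m; c in km⁻¹ = c in m⁻¹ × 1000):
φ = φ₀·exp(−c·d) = 0.55 × exp(−0.31 × 2.5) = 0.55 × exp(−0.775)
  = 0.55 × 0.4607 = 0.2534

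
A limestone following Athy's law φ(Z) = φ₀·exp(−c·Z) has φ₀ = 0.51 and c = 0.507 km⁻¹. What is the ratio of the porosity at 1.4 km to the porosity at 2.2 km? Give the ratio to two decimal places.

φ(Z₁)/φ(Z₂) = e^(−c·Z₁)/e^(−c·Z₂) = e^{c(Z₂−Z₁)}
= exp(0.507 × 0.8) = exp(0.4056) = 1.5002

1.50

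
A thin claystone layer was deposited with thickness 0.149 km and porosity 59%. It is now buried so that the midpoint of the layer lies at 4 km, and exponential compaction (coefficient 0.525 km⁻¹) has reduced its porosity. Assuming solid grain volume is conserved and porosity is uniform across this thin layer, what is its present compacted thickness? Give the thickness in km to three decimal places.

0.066 km

Porosity at 4 km: φ = 0.59·exp(−0.525×4) = 0.0722
Solid-volume conservation: h(1−φ) = h₀(1−φ₀) ⇒ h = h₀·(1−φ₀)/(1−φ)
h = 0.149 × (1 − 0.59)/(1 − 0.0722) = 0.149 × 0.4419 = 0.0658 km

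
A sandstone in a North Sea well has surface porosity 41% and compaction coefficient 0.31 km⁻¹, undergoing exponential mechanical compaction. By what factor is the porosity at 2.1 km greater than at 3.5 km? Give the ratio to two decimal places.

1.54

n(d₁)/n(d₂) = e^(−c·d₁)/e^(−c·d₂) = e^{c(d₂−d₁)}
= exp(0.31 × 1.4) = exp(0.434) = 1.5434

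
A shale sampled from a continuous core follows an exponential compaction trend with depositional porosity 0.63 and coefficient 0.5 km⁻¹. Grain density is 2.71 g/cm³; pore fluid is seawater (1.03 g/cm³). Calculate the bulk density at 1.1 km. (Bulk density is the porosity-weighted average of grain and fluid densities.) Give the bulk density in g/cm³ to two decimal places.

2.10 g/cm³

Porosity at depth: n = 0.63·exp(−0.5×1.1) = 0.63×0.5769 = 0.3635
Bulk density: ρ_b = (1−n)ρ_g + n·ρ_f = 0.6365×2.71 + 0.3635×1.03
       = 1.725 + 0.374 = 2.099 g/cm³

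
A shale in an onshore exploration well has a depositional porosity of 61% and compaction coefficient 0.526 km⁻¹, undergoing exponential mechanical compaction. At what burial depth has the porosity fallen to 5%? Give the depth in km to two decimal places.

4.76 km

Invert Athy's law: Z = ln(φ₀/φ) / c
Z = ln(0.61/0.05) / 0.526 = ln(12.2) / 0.526 = 2.5014 / 0.526 = 4.756 km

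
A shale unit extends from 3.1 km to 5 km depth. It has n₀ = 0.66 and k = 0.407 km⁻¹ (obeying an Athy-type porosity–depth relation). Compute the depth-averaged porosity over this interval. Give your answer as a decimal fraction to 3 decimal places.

0.130

⟨n⟩ = (1/(Z₂−Z₁)) ∫ n₀ e^(−kZ) dZ = n₀·(e^(−k·Z₁) − e^(−k·Z₂)) / (k·(Z₂−Z₁))
e^(−0.407×3.1) = 0.2832; e^(−0.407×5) = 0.1307
⟨n⟩ = 0.66 × (0.2832 − 0.1307) / (0.407 × 1.9) = 0.66 × 0.1972 = 0.1301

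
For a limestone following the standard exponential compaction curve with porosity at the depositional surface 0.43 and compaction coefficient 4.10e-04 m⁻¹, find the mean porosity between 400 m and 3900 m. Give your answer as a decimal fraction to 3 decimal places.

Working in km (1 km = 1000 m; c in km⁻¹ = c in m⁻¹ × 1000):
⟨φ⟩ = (1/(Z₂−Z₁)) ∫ φ₀ e^(−cZ) dZ = φ₀·(e^(−c·Z₁) − e^(−c·Z₂)) / (c·(Z₂−Z₁))
e^(−0.41×0.4) = 0.8487; e^(−0.41×3.9) = 0.2021
⟨φ⟩ = 0.43 × (0.8487 − 0.2021) / (0.41 × 3.5) = 0.43 × 0.4506 = 0.1938

0.194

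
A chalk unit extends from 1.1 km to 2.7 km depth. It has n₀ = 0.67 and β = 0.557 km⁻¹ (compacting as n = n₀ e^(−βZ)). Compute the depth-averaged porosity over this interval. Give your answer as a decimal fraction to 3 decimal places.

0.240

⟨n⟩ = (1/(Z₂−Z₁)) ∫ n₀ e^(−βZ) dZ = n₀·(e^(−β·Z₁) − e^(−β·Z₂)) / (β·(Z₂−Z₁))
e^(−0.557×1.1) = 0.5419; e^(−0.557×2.7) = 0.2223
⟨n⟩ = 0.67 × (0.5419 − 0.2223) / (0.557 × 1.6) = 0.67 × 0.3586 = 0.2403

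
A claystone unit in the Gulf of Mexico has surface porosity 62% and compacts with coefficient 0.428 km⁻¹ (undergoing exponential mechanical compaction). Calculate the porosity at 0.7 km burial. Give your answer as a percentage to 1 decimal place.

n = n₀·exp(−k·d) = 0.62 × exp(−0.428 × 0.7) = 0.62 × exp(−0.2996)
  = 0.62 × 0.7411 = 0.4595

45.9%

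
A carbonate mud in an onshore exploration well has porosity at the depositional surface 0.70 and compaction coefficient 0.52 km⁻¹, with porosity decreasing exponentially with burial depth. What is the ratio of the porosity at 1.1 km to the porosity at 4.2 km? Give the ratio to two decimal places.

phi(d₁)/phi(d₂) = e^(−β·d₁)/e^(−β·d₂) = e^{β(d₂−d₁)}
= exp(0.52 × 3.1) = exp(1.612) = 5.0128

5.01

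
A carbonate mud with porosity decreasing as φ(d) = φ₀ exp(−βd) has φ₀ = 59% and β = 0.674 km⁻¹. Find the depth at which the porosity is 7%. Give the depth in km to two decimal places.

3.16 km

Invert Athy's law: d = ln(φ₀/φ) / β
d = ln(0.59/0.07) / 0.674 = ln(8.429) / 0.674 = 2.1316 / 0.674 = 3.163 km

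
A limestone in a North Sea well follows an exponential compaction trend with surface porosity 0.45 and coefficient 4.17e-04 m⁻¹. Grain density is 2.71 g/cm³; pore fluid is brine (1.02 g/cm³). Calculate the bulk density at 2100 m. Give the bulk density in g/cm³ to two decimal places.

2.39 g/cm³

Working in km (1 km = 1000 m; β in km⁻¹ = β in m⁻¹ × 1000):
Porosity at depth: n = 0.45·exp(−0.417×2.1) = 0.45×0.4166 = 0.1875
Bulk density: ρ_b = (1−n)ρ_g + n·ρ_f = 0.8125×2.71 + 0.1875×1.02
       = 2.202 + 0.191 = 2.393 g/cm³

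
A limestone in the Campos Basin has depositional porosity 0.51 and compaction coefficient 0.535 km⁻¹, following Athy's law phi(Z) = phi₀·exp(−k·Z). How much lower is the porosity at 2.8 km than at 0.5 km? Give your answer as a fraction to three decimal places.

phi(0.5) = 0.51·e^(−0.535×0.5) = 0.3903
phi(2.8) = 0.51·e^(−0.535×2.8) = 0.1140
Δphi = 0.3903 − 0.1140 = 0.2763

0.276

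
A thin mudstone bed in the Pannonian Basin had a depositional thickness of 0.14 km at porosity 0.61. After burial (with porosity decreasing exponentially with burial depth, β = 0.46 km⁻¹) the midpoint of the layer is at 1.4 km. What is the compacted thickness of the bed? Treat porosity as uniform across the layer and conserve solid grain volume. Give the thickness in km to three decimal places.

Porosity at 1.4 km: phi = 0.61·exp(−0.46×1.4) = 0.3204
Solid-volume conservation: h(1−phi) = h₀(1−phi₀) ⇒ h = h₀·(1−phi₀)/(1−phi)
h = 0.14 × (1 − 0.61)/(1 − 0.3204) = 0.14 × 0.5738 = 0.0803 km

0.080 km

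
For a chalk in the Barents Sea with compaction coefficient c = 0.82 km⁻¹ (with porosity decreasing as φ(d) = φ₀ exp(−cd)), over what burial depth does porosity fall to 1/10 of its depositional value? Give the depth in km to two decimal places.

φ/φ₀ = 1/10 ⇒ exp(−c·d) = 1/10 ⇒ d = ln(10) / c
d = 2.3026 / 0.82 = 2.808 km

2.81 km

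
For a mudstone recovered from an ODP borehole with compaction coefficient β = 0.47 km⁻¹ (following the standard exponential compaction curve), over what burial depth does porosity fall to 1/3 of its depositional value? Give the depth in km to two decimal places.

phi/phi₀ = 1/3 ⇒ exp(−β·Z) = 1/3 ⇒ Z = ln(3) / β
Z = 1.0986 / 0.47 = 2.337 km

2.34 km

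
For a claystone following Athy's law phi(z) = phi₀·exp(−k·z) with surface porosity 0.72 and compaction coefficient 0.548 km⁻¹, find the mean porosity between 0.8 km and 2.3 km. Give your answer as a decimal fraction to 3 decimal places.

0.317

⟨phi⟩ = (1/(z₂−z₁)) ∫ phi₀ e^(−kz) dz = phi₀·(e^(−k·z₁) − e^(−k·z₂)) / (k·(z₂−z₁))
e^(−0.548×0.8) = 0.6451; e^(−0.548×2.3) = 0.2835
⟨phi⟩ = 0.72 × (0.6451 − 0.2835) / (0.548 × 1.5) = 0.72 × 0.4398 = 0.3167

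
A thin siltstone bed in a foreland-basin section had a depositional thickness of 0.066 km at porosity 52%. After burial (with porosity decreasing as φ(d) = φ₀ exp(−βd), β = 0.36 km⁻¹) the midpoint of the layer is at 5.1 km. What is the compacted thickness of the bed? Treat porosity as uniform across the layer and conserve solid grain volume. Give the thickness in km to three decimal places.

0.035 km

Porosity at 5.1 km: φ = 0.52·exp(−0.36×5.1) = 0.0829
Solid-volume conservation: h(1−φ) = h₀(1−φ₀) ⇒ h = h₀·(1−φ₀)/(1−φ)
h = 0.066 × (1 − 0.52)/(1 − 0.0829) = 0.066 × 0.5234 = 0.0345 km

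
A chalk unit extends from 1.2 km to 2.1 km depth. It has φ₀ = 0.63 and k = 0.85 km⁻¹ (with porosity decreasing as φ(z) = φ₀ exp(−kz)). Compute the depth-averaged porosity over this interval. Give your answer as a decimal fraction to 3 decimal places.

⟨φ⟩ = (1/(z₂−z₁)) ∫ φ₀ e^(−kz) dz = φ₀·(e^(−k·z₁) − e^(−k·z₂)) / (k·(z₂−z₁))
e^(−0.85×1.2) = 0.3606; e^(−0.85×2.1) = 0.1678
⟨φ⟩ = 0.63 × (0.3606 − 0.1678) / (0.85 × 0.9) = 0.63 × 0.2520 = 0.1588

0.159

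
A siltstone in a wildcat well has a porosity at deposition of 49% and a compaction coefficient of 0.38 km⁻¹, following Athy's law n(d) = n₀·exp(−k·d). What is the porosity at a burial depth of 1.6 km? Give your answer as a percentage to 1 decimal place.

26.7%

n = n₀·exp(−k·d) = 0.49 × exp(−0.38 × 1.6) = 0.49 × exp(−0.608)
  = 0.49 × 0.5444 = 0.2668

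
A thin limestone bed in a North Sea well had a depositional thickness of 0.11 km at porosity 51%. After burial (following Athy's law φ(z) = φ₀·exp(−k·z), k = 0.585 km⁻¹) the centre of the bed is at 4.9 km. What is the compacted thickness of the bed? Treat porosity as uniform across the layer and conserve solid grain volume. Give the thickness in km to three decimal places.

Porosity at 4.9 km: φ = 0.51·exp(−0.585×4.9) = 0.0290
Solid-volume conservation: h(1−φ) = h₀(1−φ₀) ⇒ h = h₀·(1−φ₀)/(1−φ)
h = 0.11 × (1 − 0.51)/(1 − 0.0290) = 0.11 × 0.5046 = 0.0555 km

0.056 km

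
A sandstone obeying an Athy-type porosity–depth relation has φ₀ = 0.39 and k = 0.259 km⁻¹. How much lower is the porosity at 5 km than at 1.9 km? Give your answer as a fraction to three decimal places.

φ(1.9) = 0.39·e^(−0.259×1.9) = 0.2384
φ(5) = 0.39·e^(−0.259×5) = 0.1068
Δφ = 0.2384 − 0.1068 = 0.1316

0.132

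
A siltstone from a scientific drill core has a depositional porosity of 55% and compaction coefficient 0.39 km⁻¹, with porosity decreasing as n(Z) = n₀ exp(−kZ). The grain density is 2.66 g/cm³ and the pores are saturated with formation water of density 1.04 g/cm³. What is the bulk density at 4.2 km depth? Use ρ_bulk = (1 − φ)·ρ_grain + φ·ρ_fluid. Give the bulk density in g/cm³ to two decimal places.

Porosity at depth: n = 0.55·exp(−0.39×4.2) = 0.55×0.1944 = 0.1069
Bulk density: ρ_b = (1−n)ρ_g + n·ρ_f = 0.8931×2.66 + 0.1069×1.04
       = 2.376 + 0.111 = 2.487 g/cm³

2.49 g/cm³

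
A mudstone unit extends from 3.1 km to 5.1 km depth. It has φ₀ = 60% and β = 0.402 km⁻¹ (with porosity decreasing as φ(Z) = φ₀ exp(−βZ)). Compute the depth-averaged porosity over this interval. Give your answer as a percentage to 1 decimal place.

11.9%

⟨φ⟩ = (1/(Z₂−Z₁)) ∫ φ₀ e^(−βZ) dZ = φ₀·(e^(−β·Z₁) − e^(−β·Z₂)) / (β·(Z₂−Z₁))
e^(−0.402×3.1) = 0.2876; e^(−0.402×5.1) = 0.1287
⟨φ⟩ = 0.6 × (0.2876 − 0.1287) / (0.402 × 2) = 0.6 × 0.1976 = 0.1186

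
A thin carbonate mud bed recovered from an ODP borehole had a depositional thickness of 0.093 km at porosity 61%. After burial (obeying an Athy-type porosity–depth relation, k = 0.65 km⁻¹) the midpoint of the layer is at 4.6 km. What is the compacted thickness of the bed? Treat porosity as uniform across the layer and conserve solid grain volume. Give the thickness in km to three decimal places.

Porosity at 4.6 km: phi = 0.61·exp(−0.65×4.6) = 0.0307
Solid-volume conservation: h(1−phi) = h₀(1−phi₀) ⇒ h = h₀·(1−phi₀)/(1−phi)
h = 0.093 × (1 − 0.61)/(1 − 0.0307) = 0.093 × 0.4023 = 0.0374 km

0.037 km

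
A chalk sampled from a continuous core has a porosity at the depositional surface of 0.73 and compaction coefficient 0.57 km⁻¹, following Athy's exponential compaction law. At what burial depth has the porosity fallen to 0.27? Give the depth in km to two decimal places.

Invert Athy's law: d = ln(phi₀/phi) / β
d = ln(0.73/0.27) / 0.57 = ln(2.704) / 0.57 = 0.9946 / 0.57 = 1.745 km

1.74 km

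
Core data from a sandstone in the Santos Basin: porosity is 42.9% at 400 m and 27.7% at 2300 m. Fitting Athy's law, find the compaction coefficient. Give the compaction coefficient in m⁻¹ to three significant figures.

Working in km (1 km = 1000 m; c in km⁻¹ = c in m⁻¹ × 1000):
Athy: φ(d) = φ₀ e^(−cd) ⇒ φ₁/φ₂ = e^{c(d₂−d₁)} ⇒ c = ln(φ₁/φ₂)/(d₂−d₁)
c = ln(0.429/0.277) / (2.3 − 0.4) = ln(1.549) / 1.9 = 0.4374 / 1.9 = 0.2302 km⁻¹

0.000230 m⁻¹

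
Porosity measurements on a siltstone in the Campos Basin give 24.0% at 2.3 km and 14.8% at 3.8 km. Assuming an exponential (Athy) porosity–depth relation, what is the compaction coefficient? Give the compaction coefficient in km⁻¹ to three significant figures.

Athy: φ(d) = φ₀ e^(−kd) ⇒ φ₁/φ₂ = e^{k(d₂−d₁)} ⇒ k = ln(φ₁/φ₂)/(d₂−d₁)
k = ln(0.24/0.148) / (3.8 − 2.3) = ln(1.622) / 1.5 = 0.4834 / 1.5 = 0.3223 km⁻¹

0.322 km⁻¹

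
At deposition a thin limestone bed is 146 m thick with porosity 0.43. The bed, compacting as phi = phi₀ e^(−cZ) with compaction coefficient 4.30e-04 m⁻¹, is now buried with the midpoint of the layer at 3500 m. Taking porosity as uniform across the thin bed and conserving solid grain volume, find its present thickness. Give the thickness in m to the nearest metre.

Working in km (1 km = 1000 m; c in km⁻¹ = c in m⁻¹ × 1000):
Porosity at 3.5 km: phi = 0.43·exp(−0.43×3.5) = 0.0955
Solid-volume conservation: h(1−phi) = h₀(1−phi₀) ⇒ h = h₀·(1−phi₀)/(1−phi)
h = 0.146 × (1 − 0.43)/(1 − 0.0955) = 0.146 × 0.6302 = 0.0920 km

92 m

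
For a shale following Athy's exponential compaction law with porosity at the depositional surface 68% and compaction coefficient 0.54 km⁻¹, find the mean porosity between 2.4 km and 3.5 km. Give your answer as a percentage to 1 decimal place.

14.0%

⟨φ⟩ = (1/(d₂−d₁)) ∫ φ₀ e^(−βd) dd = φ₀·(e^(−β·d₁) − e^(−β·d₂)) / (β·(d₂−d₁))
e^(−0.54×2.4) = 0.2736; e^(−0.54×3.5) = 0.1511
⟨φ⟩ = 0.68 × (0.2736 − 0.1511) / (0.54 × 1.1) = 0.68 × 0.2063 = 0.1403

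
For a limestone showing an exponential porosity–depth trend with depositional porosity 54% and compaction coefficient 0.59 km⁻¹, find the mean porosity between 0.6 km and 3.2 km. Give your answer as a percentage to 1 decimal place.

⟨φ⟩ = (1/(d₂−d₁)) ∫ φ₀ e^(−βd) dd = φ₀·(e^(−β·d₁) − e^(−β·d₂)) / (β·(d₂−d₁))
e^(−0.59×0.6) = 0.7019; e^(−0.59×3.2) = 0.1514
⟨φ⟩ = 0.54 × (0.7019 − 0.1514) / (0.59 × 2.6) = 0.54 × 0.3589 = 0.1938

19.4%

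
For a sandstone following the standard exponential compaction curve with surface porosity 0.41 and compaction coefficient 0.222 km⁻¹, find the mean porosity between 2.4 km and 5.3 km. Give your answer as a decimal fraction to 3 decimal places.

0.177

⟨n⟩ = (1/(Z₂−Z₁)) ∫ n₀ e^(−cZ) dZ = n₀·(e^(−c·Z₁) − e^(−c·Z₂)) / (c·(Z₂−Z₁))
e^(−0.222×2.4) = 0.5870; e^(−0.222×5.3) = 0.3083
⟨n⟩ = 0.41 × (0.5870 − 0.3083) / (0.222 × 2.9) = 0.41 × 0.4328 = 0.1774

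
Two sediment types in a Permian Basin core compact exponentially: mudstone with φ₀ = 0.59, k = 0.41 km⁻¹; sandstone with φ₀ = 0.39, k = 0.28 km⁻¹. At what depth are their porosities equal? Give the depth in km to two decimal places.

3.18 km

Set φ₀ₐ e^(−kₐz) = φ₀ᵦ e^(−kᵦz) ⇒ ln(φ₀ₐ/φ₀ᵦ) = (kₐ − kᵦ)·z
z = ln(0.59/0.39) / (0.41 − 0.28) = 0.4140 / 0.13 = 3.184 km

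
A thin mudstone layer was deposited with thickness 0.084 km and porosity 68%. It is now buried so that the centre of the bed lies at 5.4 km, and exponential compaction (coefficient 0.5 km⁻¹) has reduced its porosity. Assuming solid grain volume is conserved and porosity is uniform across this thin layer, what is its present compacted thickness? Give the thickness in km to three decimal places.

0.028 km

Porosity at 5.4 km: phi = 0.68·exp(−0.5×5.4) = 0.0457
Solid-volume conservation: h(1−phi) = h₀(1−phi₀) ⇒ h = h₀·(1−phi₀)/(1−phi)
h = 0.084 × (1 − 0.68)/(1 − 0.0457) = 0.084 × 0.3353 = 0.0282 km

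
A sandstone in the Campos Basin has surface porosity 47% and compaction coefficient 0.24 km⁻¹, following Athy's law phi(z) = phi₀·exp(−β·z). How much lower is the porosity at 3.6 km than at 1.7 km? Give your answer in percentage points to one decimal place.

11.4 percentage points

phi(1.7) = 0.47·e^(−0.24×1.7) = 0.3125
phi(3.6) = 0.47·e^(−0.24×3.6) = 0.1981
Δphi = 0.3125 − 0.1981 = 0.1144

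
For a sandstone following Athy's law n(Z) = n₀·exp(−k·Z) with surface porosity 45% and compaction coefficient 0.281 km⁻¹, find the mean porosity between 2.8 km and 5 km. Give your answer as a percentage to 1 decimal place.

15.3%

⟨n⟩ = (1/(Z₂−Z₁)) ∫ n₀ e^(−kZ) dZ = n₀·(e^(−k·Z₁) − e^(−k·Z₂)) / (k·(Z₂−Z₁))
e^(−0.281×2.8) = 0.4553; e^(−0.281×5) = 0.2454
⟨n⟩ = 0.45 × (0.4553 − 0.2454) / (0.281 × 2.2) = 0.45 × 0.3396 = 0.1528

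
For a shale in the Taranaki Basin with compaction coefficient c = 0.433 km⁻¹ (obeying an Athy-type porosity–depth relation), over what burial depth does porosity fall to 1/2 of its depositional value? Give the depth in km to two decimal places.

n/n₀ = 1/2 ⇒ exp(−c·Z) = 1/2 ⇒ Z = ln(2) / c
Z = 0.6931 / 0.433 = 1.601 km

1.60 km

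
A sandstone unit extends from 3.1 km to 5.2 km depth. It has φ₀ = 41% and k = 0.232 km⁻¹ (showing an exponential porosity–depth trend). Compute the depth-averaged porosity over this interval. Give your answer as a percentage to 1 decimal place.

⟨φ⟩ = (1/(d₂−d₁)) ∫ φ₀ e^(−kd) dd = φ₀·(e^(−k·d₁) − e^(−k·d₂)) / (k·(d₂−d₁))
e^(−0.232×3.1) = 0.4871; e^(−0.232×5.2) = 0.2993
⟨φ⟩ = 0.41 × (0.4871 − 0.2993) / (0.232 × 2.1) = 0.41 × 0.3856 = 0.1581

15.8%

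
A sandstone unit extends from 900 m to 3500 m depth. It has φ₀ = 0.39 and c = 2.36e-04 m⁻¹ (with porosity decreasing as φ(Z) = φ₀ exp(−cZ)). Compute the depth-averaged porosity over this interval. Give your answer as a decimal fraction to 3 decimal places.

0.236

Working in km (1 km = 1000 m; c in km⁻¹ = c in m⁻¹ × 1000):
⟨φ⟩ = (1/(Z₂−Z₁)) ∫ φ₀ e^(−cZ) dZ = φ₀·(e^(−c·Z₁) − e^(−c·Z₂)) / (c·(Z₂−Z₁))
e^(−0.236×0.9) = 0.8086; e^(−0.236×3.5) = 0.4378
⟨φ⟩ = 0.39 × (0.8086 − 0.4378) / (0.236 × 2.6) = 0.39 × 0.6044 = 0.2357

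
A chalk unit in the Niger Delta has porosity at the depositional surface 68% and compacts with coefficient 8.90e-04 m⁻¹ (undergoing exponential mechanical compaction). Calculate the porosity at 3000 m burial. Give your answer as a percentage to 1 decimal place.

4.7%

Working in km (1 km = 1000 m; c in km⁻¹ = c in m⁻¹ × 1000):
φ = φ₀·exp(−c·Z) = 0.68 × exp(−0.89 × 3) = 0.68 × exp(−2.67)
  = 0.68 × 0.0693 = 0.0471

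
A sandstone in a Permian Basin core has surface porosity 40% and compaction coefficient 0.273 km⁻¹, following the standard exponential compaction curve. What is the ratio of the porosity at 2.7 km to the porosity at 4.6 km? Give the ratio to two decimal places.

n(z₁)/n(z₂) = e^(−k·z₁)/e^(−k·z₂) = e^{k(z₂−z₁)}
= exp(0.273 × 1.9) = exp(0.5187) = 1.6798

1.68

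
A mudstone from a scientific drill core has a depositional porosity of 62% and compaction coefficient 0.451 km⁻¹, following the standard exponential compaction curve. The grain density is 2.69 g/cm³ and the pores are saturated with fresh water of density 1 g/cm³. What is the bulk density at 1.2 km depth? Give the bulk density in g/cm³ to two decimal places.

2.08 g/cm³

Porosity at depth: φ = 0.62·exp(−0.451×1.2) = 0.62×0.5820 = 0.3609
Bulk density: ρ_b = (1−φ)ρ_g + φ·ρ_f = 0.6391×2.69 + 0.3609×1
       = 1.719 + 0.361 = 2.080 g/cm³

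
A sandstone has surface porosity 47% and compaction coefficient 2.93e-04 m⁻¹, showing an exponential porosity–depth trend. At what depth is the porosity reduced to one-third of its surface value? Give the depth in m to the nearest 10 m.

Working in km (1 km = 1000 m; k in km⁻¹ = k in m⁻¹ × 1000):
φ/φ₀ = 1/3 ⇒ exp(−k·z) = 1/3 ⇒ z = ln(3) / k
z = 1.0986 / 0.293 = 3.750 km

3750 m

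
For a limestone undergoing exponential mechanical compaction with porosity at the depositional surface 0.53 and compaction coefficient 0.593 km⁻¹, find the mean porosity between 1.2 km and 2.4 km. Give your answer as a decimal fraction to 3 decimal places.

0.186

⟨phi⟩ = (1/(Z₂−Z₁)) ∫ phi₀ e^(−βZ) dZ = phi₀·(e^(−β·Z₁) − e^(−β·Z₂)) / (β·(Z₂−Z₁))
e^(−0.593×1.2) = 0.4909; e^(−0.593×2.4) = 0.2409
⟨phi⟩ = 0.53 × (0.4909 − 0.2409) / (0.593 × 1.2) = 0.53 × 0.3512 = 0.1861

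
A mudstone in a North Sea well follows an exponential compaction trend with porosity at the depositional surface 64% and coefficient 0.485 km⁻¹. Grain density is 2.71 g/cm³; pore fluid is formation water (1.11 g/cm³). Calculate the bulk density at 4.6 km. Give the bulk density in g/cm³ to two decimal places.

Porosity at depth: n = 0.64·exp(−0.485×4.6) = 0.64×0.1074 = 0.0687
Bulk density: ρ_b = (1−n)ρ_g + n·ρ_f = 0.9313×2.71 + 0.0687×1.11
       = 2.524 + 0.076 = 2.600 g/cm³

2.60 g/cm³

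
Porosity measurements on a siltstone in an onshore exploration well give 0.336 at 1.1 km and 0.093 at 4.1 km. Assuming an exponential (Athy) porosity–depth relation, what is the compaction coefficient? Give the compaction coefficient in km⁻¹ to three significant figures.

Athy: phi(d) = phi₀ e^(−kd) ⇒ phi₁/phi₂ = e^{k(d₂−d₁)} ⇒ k = ln(phi₁/phi₂)/(d₂−d₁)
k = ln(0.336/0.093) / (4.1 − 1.1) = ln(3.613) / 3 = 1.2845 / 3 = 0.4282 km⁻¹

0.428 km⁻¹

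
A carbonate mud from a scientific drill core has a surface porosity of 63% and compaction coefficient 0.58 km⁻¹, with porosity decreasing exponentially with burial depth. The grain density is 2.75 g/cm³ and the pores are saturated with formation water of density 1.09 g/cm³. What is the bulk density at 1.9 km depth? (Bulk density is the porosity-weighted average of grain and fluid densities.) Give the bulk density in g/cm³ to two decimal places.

2.40 g/cm³

Porosity at depth: n = 0.63·exp(−0.58×1.9) = 0.63×0.3322 = 0.2093
Bulk density: ρ_b = (1−n)ρ_g + n·ρ_f = 0.7907×2.75 + 0.2093×1.09
       = 2.174 + 0.228 = 2.403 g/cm³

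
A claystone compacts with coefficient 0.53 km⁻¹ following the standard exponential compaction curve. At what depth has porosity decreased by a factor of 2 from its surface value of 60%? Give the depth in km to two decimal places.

1.31 km

phi/phi₀ = 1/2 ⇒ exp(−c·Z) = 1/2 ⇒ Z = ln(2) / c
Z = 0.6931 / 0.53 = 1.308 km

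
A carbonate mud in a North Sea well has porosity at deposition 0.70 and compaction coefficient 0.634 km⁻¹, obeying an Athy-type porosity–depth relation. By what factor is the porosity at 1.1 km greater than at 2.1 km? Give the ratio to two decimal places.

1.89

φ(d₁)/φ(d₂) = e^(−β·d₁)/e^(−β·d₂) = e^{β(d₂−d₁)}
= exp(0.634 × 1) = exp(0.634) = 1.8851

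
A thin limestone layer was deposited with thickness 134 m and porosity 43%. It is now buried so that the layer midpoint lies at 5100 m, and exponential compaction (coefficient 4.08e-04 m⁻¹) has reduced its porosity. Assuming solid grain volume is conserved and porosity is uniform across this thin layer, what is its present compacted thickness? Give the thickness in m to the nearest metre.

81 m

Working in km (1 km = 1000 m; β in km⁻¹ = β in m⁻¹ × 1000):
Porosity at 5.1 km: n = 0.43·exp(−0.408×5.1) = 0.0537
Solid-volume conservation: h(1−n) = h₀(1−n₀) ⇒ h = h₀·(1−n₀)/(1−n)
h = 0.134 × (1 − 0.43)/(1 − 0.0537) = 0.134 × 0.6023 = 0.0807 km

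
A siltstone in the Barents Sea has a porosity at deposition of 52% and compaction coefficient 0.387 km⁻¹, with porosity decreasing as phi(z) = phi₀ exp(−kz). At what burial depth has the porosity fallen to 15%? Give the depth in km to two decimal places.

Invert Athy's law: z = ln(phi₀/phi) / k
z = ln(0.52/0.15) / 0.387 = ln(3.467) / 0.387 = 1.2432 / 0.387 = 3.212 km

3.21 km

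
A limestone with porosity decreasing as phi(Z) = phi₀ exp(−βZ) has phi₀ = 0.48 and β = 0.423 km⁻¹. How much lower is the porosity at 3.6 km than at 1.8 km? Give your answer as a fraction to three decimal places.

0.119

phi(1.8) = 0.48·e^(−0.423×1.8) = 0.2242
phi(3.6) = 0.48·e^(−0.423×3.6) = 0.1047
Δphi = 0.2242 − 0.1047 = 0.1195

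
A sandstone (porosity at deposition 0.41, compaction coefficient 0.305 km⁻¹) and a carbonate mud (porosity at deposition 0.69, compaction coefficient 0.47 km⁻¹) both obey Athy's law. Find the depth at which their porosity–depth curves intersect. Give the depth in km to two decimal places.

Set φ₀ₐ e^(−kₐd) = φ₀ᵦ e^(−kᵦd) ⇒ ln(φ₀ₐ/φ₀ᵦ) = (kₐ − kᵦ)·d
d = ln(0.41/0.69) / (0.305 − 0.47) = -0.5205 / -0.165 = 3.155 km

3.15 km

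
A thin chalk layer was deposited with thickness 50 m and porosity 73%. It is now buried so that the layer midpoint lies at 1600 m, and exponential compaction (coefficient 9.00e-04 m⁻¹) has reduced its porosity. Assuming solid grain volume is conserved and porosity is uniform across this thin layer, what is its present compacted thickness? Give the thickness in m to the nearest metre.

Working in km (1 km = 1000 m; c in km⁻¹ = c in m⁻¹ × 1000):
Porosity at 1.6 km: φ = 0.73·exp(−0.9×1.6) = 0.1730
Solid-volume conservation: h(1−φ) = h₀(1−φ₀) ⇒ h = h₀·(1−φ₀)/(1−φ)
h = 0.05 × (1 − 0.73)/(1 − 0.1730) = 0.05 × 0.3265 = 0.0163 km

16 m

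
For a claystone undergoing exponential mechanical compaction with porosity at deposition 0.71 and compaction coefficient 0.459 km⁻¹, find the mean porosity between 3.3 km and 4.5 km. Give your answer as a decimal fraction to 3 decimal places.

0.120

⟨phi⟩ = (1/(z₂−z₁)) ∫ phi₀ e^(−kz) dz = phi₀·(e^(−k·z₁) − e^(−k·z₂)) / (k·(z₂−z₁))
e^(−0.459×3.3) = 0.2199; e^(−0.459×4.5) = 0.1268
⟨phi⟩ = 0.71 × (0.2199 − 0.1268) / (0.459 × 1.2) = 0.71 × 0.1691 = 0.1200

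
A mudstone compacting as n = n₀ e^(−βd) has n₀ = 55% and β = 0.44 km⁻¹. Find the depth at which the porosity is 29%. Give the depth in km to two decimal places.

1.45 km

Invert Athy's law: d = ln(n₀/n) / β
d = ln(0.55/0.29) / 0.44 = ln(1.897) / 0.44 = 0.6400 / 0.44 = 1.455 km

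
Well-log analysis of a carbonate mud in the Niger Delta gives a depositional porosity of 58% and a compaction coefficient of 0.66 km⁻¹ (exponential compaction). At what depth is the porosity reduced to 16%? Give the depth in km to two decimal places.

Invert Athy's law: z = ln(n₀/n) / c
z = ln(0.58/0.16) / 0.66 = ln(3.625) / 0.66 = 1.2879 / 0.66 = 1.951 km

1.95 km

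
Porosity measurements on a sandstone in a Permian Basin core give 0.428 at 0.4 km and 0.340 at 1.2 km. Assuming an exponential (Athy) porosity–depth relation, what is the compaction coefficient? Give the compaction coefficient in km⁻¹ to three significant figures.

0.288 km⁻¹

Athy: n(d) = n₀ e^(−cd) ⇒ n₁/n₂ = e^{c(d₂−d₁)} ⇒ c = ln(n₁/n₂)/(d₂−d₁)
c = ln(0.428/0.34) / (1.2 − 0.4) = ln(1.259) / 0.8 = 0.2302 / 0.8 = 0.2877 km⁻¹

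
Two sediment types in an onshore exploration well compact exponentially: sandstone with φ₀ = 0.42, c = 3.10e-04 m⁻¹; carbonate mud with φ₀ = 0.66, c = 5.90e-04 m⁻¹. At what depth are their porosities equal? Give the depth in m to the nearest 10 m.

Working in km (1 km = 1000 m; c in km⁻¹ = c in m⁻¹ × 1000):
Set φ₀ₐ e^(−cₐz) = φ₀ᵦ e^(−cᵦz) ⇒ ln(φ₀ₐ/φ₀ᵦ) = (cₐ − cᵦ)·z
z = ln(0.42/0.66) / (0.31 − 0.59) = -0.4520 / -0.28 = 1.614 km

1610 m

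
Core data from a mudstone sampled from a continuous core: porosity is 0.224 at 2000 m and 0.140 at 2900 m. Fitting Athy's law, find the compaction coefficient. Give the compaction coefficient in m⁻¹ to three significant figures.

Working in km (1 km = 1000 m; β in km⁻¹ = β in m⁻¹ × 1000):
Athy: n(z) = n₀ e^(−βz) ⇒ n₁/n₂ = e^{β(z₂−z₁)} ⇒ β = ln(n₁/n₂)/(z₂−z₁)
β = ln(0.224/0.14) / (2.9 − 2) = ln(1.6) / 0.9 = 0.4700 / 0.9 = 0.5222 km⁻¹

0.000522 m⁻¹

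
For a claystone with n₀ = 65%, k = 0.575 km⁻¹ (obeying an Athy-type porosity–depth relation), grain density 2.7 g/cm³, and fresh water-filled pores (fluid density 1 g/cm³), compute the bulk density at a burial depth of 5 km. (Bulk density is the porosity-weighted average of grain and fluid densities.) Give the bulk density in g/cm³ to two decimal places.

2.64 g/cm³

Porosity at depth: n = 0.65·exp(−0.575×5) = 0.65×0.0564 = 0.0367
Bulk density: ρ_b = (1−n)ρ_g + n·ρ_f = 0.9633×2.7 + 0.0367×1
       = 2.601 + 0.037 = 2.638 g/cm³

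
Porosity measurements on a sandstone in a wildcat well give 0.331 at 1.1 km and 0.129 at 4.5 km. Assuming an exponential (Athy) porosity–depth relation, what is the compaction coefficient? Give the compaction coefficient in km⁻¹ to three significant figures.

0.277 km⁻¹

Athy: phi(z) = phi₀ e^(−cz) ⇒ phi₁/phi₂ = e^{c(z₂−z₁)} ⇒ c = ln(phi₁/phi₂)/(z₂−z₁)
c = ln(0.331/0.129) / (4.5 − 1.1) = ln(2.566) / 3.4 = 0.9423 / 3.4 = 0.2771 km⁻¹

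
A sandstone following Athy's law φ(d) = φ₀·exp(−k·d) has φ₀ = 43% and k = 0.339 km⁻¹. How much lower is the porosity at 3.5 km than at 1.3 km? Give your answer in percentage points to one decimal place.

φ(1.3) = 0.43·e^(−0.339×1.3) = 0.2767
φ(3.5) = 0.43·e^(−0.339×3.5) = 0.1313
Δφ = 0.2767 − 0.1313 = 0.1455

14.5 percentage points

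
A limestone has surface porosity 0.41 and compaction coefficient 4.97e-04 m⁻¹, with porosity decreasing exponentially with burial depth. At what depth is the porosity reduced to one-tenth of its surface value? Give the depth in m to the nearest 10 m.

Working in km (1 km = 1000 m; c in km⁻¹ = c in m⁻¹ × 1000):
phi/phi₀ = 1/10 ⇒ exp(−c·z) = 1/10 ⇒ z = ln(10) / c
z = 2.3026 / 0.497 = 4.633 km

4630 m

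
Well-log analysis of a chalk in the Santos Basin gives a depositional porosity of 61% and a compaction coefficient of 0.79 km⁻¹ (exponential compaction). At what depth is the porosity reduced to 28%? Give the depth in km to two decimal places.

Invert Athy's law: Z = ln(n₀/n) / c
Z = ln(0.61/0.28) / 0.79 = ln(2.179) / 0.79 = 0.7787 / 0.79 = 0.986 km

0.99 km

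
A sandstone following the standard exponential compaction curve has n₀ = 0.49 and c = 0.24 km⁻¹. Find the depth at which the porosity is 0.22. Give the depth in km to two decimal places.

3.34 km

Invert Athy's law: d = ln(n₀/n) / c
d = ln(0.49/0.22) / 0.24 = ln(2.227) / 0.24 = 0.8008 / 0.24 = 3.337 km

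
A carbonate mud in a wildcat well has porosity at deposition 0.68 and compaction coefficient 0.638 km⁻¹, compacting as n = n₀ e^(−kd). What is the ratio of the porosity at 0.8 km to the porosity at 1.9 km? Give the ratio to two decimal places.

n(d₁)/n(d₂) = e^(−k·d₁)/e^(−k·d₂) = e^{k(d₂−d₁)}
= exp(0.638 × 1.1) = exp(0.7018) = 2.0174

2.02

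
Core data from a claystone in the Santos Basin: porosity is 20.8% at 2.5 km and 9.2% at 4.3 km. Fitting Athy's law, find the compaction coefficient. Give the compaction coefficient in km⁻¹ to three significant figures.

0.453 km⁻¹

Athy: φ(d) = φ₀ e^(−βd) ⇒ φ₁/φ₂ = e^{β(d₂−d₁)} ⇒ β = ln(φ₁/φ₂)/(d₂−d₁)
β = ln(0.208/0.092) / (4.3 − 2.5) = ln(2.261) / 1.8 = 0.8157 / 1.8 = 0.4532 km⁻¹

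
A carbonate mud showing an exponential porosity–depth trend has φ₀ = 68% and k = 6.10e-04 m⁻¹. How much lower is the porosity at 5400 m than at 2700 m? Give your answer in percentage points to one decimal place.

10.6 percentage points

Working in km (1 km = 1000 m; k in km⁻¹ = k in m⁻¹ × 1000):
φ(2.7) = 0.68·e^(−0.61×2.7) = 0.1310
φ(5.4) = 0.68·e^(−0.61×5.4) = 0.0252
Δφ = 0.1310 − 0.0252 = 0.1058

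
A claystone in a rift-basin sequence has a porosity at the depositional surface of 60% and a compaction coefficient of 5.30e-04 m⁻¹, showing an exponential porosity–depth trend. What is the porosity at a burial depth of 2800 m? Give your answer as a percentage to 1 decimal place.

13.6%

Working in km (1 km = 1000 m; β in km⁻¹ = β in m⁻¹ × 1000):
n = n₀·exp(−β·Z) = 0.6 × exp(−0.53 × 2.8) = 0.6 × exp(−1.484)
  = 0.6 × 0.2267 = 0.1360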